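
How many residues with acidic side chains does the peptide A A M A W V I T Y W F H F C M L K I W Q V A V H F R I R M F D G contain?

Aspartate (D) and glutamate (E) have carboxylic-acid side chains and are the acidic amino acids.
Matching residues: D31.

1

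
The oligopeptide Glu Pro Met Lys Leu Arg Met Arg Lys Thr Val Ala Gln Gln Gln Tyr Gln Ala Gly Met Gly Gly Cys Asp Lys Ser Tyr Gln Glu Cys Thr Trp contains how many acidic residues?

3

Aspartate (D) and glutamate (E) have carboxylic-acid side chains and are the acidic amino acids.
Matching residues: Glu1, Asp24, Glu29.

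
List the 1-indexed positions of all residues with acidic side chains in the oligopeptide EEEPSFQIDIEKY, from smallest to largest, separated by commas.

Aspartate (D) and glutamate (E) have carboxylic-acid side chains and are the acidic amino acids.
Matching residues: E1, E2, E3, D9, E11.

1, 2, 3, 9, 11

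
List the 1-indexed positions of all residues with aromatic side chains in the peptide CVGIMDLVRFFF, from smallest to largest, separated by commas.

10, 11, 12

The aromatic amino acids are Phe (F, benzyl), Trp (W, indole), and Tyr (Y, phenol).
Matching residues: F10, F11, F12.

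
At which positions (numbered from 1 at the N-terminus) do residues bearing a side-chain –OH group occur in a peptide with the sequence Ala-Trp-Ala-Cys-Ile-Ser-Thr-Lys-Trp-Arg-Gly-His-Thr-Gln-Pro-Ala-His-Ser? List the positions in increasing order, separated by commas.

6, 7, 13, 18

Serine (S), threonine (T), and tyrosine (Y) each carry a hydroxyl group on the side chain.
Matching residues: Ser6, Thr7, Thr13, Ser18.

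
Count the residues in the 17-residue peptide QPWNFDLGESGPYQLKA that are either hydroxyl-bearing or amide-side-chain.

Hydroxyl-bearing: S, T, Y. Amide-side-chain: N, Q.
Hydroxyl-bearing residues here: S10, Y13 (2).
Amide-side-chain residues here: Q1, N4, Q14 (3).
The two groups share no amino acid, so total = 2 + 3 = 5.

5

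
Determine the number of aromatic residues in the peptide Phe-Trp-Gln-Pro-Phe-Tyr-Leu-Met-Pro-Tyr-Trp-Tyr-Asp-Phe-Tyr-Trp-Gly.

The aromatic amino acids are Phe (F, benzyl), Trp (W, indole), and Tyr (Y, phenol).
Matching residues: Phe1, Trp2, Phe5, Tyr6, Tyr10, Trp11, Tyr12, Phe14, Tyr15, Trp16.

10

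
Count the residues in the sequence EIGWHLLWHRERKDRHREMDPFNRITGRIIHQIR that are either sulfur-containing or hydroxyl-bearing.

2

Sulfur-containing: C, M. Hydroxyl-bearing: S, T, Y.
Sulfur-containing residues here: M19 (1).
Hydroxyl-bearing residues here: T26 (1).
The two groups share no amino acid, so total = 1 + 1 = 2.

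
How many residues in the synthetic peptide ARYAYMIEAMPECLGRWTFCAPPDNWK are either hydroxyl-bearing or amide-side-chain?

Hydroxyl-bearing: S, T, Y. Amide-side-chain: N, Q.
Hydroxyl-bearing residues here: Y3, Y5, T18 (3).
Amide-side-chain residues here: N25 (1).
The two groups share no amino acid, so total = 3 + 1 = 4.

4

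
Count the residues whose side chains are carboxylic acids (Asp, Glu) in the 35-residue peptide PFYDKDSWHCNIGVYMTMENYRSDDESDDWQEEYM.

Matching residues: D4, D6, E19, D24, D25, E26, D28, D29, E32, E33.

10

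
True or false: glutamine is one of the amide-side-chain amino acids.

Only N (asparagine) and Q (glutamine) carry a side-chain carboxamide.
Glutamine is in this group.

True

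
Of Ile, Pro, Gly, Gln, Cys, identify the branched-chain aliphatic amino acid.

V, L, and I make up the branched-chain aliphatic group.
Of the listed options, only Ile belongs to this group.

Ile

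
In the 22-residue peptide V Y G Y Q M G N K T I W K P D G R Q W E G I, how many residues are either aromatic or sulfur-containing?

Aromatic: F, W, Y. Sulfur-containing: C, M.
Aromatic residues here: Y2, Y4, W12, W19 (4).
Sulfur-containing residues here: M6 (1).
The two groups share no amino acid, so total = 4 + 1 = 5.

5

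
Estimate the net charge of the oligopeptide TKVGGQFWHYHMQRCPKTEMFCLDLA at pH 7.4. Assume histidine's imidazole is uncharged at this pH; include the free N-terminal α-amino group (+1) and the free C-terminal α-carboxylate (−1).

+1

Near pH 7.4, K and R contribute +1 each, D and E contribute −1 each, and every other side chain (His included, as stated) is uncharged.
Positive (K, R): K2, R14, K17 → +3.
Negative (D, E): E19, D24 → −2.
The N-terminus (+1) and C-terminus (−1) cancel.
Net charge = (+3) + (−2) = +1.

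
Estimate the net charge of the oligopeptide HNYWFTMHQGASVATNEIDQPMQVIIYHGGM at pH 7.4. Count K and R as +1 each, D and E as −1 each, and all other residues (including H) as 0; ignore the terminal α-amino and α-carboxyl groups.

-2

Positive (K, R): none → +0.
Negative (D, E): E17, D19 → −2.
Net charge = (+0) + (−2) = −2.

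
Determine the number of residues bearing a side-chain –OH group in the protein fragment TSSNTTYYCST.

9

The –OH-bearing residues are Ser, Thr (aliphatic alcohols), and Tyr (phenol).
Matching residues: T1, S2, S3, T5, T6, Y7, Y8, S10, T11.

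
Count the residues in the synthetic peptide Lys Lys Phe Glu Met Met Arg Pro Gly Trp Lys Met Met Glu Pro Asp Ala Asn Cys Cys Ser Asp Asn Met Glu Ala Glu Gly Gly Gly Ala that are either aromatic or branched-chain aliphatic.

2

Aromatic: F, W, Y. Branched-chain aliphatic: I, L, V.
Aromatic residues here: Phe3, Trp10 (2).
Branched-chain aliphatic residues here: none (0).
The two groups share no amino acid, so total = 2 + 0 = 2.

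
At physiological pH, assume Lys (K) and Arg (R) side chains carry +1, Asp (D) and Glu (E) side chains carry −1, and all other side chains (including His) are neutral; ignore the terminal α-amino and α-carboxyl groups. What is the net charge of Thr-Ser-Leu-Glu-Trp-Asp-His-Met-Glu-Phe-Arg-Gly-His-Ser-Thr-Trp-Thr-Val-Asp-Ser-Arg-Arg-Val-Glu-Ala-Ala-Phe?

-2

Positive (K, R): Arg11, Arg21, Arg22 → +3.
Negative (D, E): Glu4, Asp6, Glu9, Asp19, Glu24 → −5.
Net charge = (+3) + (−5) = −2.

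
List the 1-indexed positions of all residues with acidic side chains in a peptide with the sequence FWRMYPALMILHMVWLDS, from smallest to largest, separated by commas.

Aspartate (D) and glutamate (E) have carboxylic-acid side chains and are the acidic amino acids.
Matching residues: D17.

17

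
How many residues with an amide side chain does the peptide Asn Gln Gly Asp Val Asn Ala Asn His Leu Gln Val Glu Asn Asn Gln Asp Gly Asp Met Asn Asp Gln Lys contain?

10

The amide-side-chain residues are Asn (N) and Gln (Q).
Matching residues: Asn1, Gln2, Asn6, Asn8, Gln11, Asn14, Asn15, Gln16, Asn21, Gln23.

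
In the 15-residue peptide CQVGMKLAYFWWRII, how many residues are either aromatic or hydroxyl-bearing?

Aromatic: F, W, Y. Hydroxyl-bearing: S, T, Y.
Aromatic residues here: Y9, F10, W11, W12 (4).
Hydroxyl-bearing residues here: Y9 (1).
Y is in both groups, so the 1 Y residue must not be double-counted.
Total = 4 + 1 − 1 = 4.

4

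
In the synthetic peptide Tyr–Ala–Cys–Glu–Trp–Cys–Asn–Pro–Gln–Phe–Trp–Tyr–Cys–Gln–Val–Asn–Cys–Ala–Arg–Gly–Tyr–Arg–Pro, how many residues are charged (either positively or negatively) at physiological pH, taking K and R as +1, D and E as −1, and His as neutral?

3

Charged side chains at pH ~7.4: K, R (positive); D, E (negative).
Matching residues: Glu4, Arg19, Arg22.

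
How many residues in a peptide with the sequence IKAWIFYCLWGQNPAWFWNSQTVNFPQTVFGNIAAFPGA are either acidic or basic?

Acidic: D, E. Basic: H, K, R.
Acidic residues here: none (0).
Basic residues here: K2 (1).
The two groups share no amino acid, so total = 0 + 1 = 1.

1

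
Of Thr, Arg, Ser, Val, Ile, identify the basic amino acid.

The basic amino acids are Lys (K), Arg (R), and His (H).
Of the listed options, only Arg belongs to this group.

Arg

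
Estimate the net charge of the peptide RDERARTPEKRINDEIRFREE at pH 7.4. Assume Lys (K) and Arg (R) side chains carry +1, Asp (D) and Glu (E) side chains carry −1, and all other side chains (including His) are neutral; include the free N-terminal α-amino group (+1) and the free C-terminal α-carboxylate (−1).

Positive (K, R): R1, R4, R6, K10, R11, R17, R19 → +7.
Negative (D, E): D2, E3, E9, D14, E15, E20, E21 → −7.
The N-terminus (+1) and C-terminus (−1) cancel.
Net charge = (+7) + (−7) = 0.

0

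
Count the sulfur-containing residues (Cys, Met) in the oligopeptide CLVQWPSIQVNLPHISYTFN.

1

Matching residues: C1.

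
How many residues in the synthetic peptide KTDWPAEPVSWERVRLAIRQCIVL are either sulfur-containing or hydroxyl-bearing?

Sulfur-containing: C, M. Hydroxyl-bearing: S, T, Y.
Sulfur-containing residues here: C21 (1).
Hydroxyl-bearing residues here: T2, S10 (2).
The two groups share no amino acid, so total = 1 + 2 = 3.

3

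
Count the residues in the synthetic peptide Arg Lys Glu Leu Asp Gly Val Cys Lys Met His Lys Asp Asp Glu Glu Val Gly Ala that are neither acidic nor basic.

Acidic: D, E. Basic: K, R, H. All other residues are neither.
Matching residues: Leu4, Gly6, Val7, Cys8, Met10, Val17, Gly18, Ala19.

8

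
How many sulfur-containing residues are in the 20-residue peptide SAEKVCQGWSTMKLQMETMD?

The sulfur-bearing residues are cysteine (–SH) and methionine (–S–CH₃).
Matching residues: C6, M12, M16, M19.

4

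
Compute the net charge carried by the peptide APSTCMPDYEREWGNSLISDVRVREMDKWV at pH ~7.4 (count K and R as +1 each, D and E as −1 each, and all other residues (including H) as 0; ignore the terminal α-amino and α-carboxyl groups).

-2

Positive (K, R): R11, R22, R24, K28 → +4.
Negative (D, E): D8, E10, E12, D20, E25, D27 → −6.
Net charge = (+4) + (−6) = −2.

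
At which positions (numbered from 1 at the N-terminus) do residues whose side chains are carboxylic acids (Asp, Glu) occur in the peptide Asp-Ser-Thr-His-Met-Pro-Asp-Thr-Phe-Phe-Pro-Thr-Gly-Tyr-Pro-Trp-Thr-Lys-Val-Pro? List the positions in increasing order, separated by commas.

1, 7

Matching residues: Asp1, Asp7.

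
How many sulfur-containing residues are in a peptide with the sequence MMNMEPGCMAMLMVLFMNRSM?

Only Cys (C) and Met (M) have a sulfur atom in the side chain.
Matching residues: M1, M2, M4, C8, M9, M11, M13, M17, M21.

9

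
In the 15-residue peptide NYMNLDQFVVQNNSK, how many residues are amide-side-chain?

6

Only N (asparagine) and Q (glutamine) carry a side-chain carboxamide.
Matching residues: N1, N4, Q7, Q11, N12, N13.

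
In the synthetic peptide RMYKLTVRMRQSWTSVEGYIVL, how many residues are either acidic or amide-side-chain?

2

Acidic: D, E. Amide-side-chain: N, Q.
Acidic residues here: E17 (1).
Amide-side-chain residues here: Q11 (1).
The two groups share no amino acid, so total = 1 + 1 = 2.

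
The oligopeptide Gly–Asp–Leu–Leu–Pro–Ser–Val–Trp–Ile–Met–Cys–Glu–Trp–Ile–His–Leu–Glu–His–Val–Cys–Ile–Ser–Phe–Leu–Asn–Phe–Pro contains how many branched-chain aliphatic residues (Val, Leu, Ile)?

Matching residues: Leu3, Leu4, Val7, Ile9, Ile14, Leu16, Val19, Ile21, Leu24.

9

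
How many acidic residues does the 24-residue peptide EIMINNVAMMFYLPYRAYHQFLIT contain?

The acidic residues are Asp (D) and Glu (E), whose side chains end in a carboxylate group.
Matching residues: E1.

1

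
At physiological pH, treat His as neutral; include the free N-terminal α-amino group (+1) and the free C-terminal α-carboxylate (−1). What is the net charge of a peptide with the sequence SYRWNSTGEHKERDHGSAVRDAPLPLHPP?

0

The side chains ionized at physiological pH are Lys/Arg (+1) and Asp/Glu (−1); with His treated as neutral, nothing else contributes.
Positive (K, R): R3, K11, R13, R20 → +4.
Negative (D, E): E9, E12, D14, D21 → −4.
The N-terminus (+1) and C-terminus (−1) cancel.
Net charge = (+4) + (−4) = 0.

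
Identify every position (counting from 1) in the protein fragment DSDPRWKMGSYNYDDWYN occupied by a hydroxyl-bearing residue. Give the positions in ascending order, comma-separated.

2, 10, 11, 13, 17

The –OH-bearing residues are Ser, Thr (aliphatic alcohols), and Tyr (phenol).
Matching residues: S2, S10, Y11, Y13, Y17.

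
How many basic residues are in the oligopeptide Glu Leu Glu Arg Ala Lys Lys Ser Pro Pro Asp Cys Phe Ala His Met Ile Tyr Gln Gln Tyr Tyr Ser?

K, R, and H are the three residues with basic side chains (ε-amine, guanidinium, and imidazole respectively).
Matching residues: Arg4, Lys6, Lys7, His15.

4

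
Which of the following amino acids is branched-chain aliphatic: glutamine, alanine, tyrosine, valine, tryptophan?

The BCAAs are Val, Leu, and Ile — aliphatic side chains with a branch point.
Of the listed options, only valine belongs to this group.

valine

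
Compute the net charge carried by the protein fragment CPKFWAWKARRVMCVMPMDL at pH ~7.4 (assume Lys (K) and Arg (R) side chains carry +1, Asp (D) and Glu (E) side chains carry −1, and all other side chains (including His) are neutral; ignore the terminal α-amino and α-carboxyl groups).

+3

Positive (K, R): K3, K8, R10, R11 → +4.
Negative (D, E): D19 → −1.
Net charge = (+4) + (−1) = +3.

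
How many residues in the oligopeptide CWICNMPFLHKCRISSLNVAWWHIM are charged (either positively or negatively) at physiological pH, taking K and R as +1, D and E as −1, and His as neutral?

2

Charged side chains at pH ~7.4: K, R (positive); D, E (negative).
Matching residues: K11, R13.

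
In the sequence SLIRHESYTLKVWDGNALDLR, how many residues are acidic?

3

The acidic residues are Asp (D) and Glu (E), whose side chains end in a carboxylate group.
Matching residues: E6, D14, D19.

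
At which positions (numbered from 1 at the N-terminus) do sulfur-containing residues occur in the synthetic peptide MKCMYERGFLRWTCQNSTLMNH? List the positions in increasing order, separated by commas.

1, 3, 4, 14, 20

The sulfur-bearing residues are cysteine (–SH) and methionine (–S–CH₃).
Matching residues: M1, C3, M4, C14, M20.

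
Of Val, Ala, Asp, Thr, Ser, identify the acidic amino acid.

Asp

The acidic residues are Asp (D) and Glu (E), whose side chains end in a carboxylate group.
Of the listed options, only Asp belongs to this group.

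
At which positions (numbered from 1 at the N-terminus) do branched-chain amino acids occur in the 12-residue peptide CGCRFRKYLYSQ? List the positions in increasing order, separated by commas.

Valine (V), leucine (L), and isoleucine (I) are the branched-chain amino acids.
Matching residues: L9.

9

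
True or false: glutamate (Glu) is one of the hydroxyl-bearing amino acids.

False

The –OH-bearing residues are Ser, Thr (aliphatic alcohols), and Tyr (phenol).
Glutamate is not in this group.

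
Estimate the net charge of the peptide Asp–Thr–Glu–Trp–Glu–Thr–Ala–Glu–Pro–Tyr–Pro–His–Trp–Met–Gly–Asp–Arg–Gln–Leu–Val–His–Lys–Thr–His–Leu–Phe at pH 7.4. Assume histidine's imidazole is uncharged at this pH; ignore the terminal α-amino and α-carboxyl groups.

At pH ~7.4 the Lys and Arg side chains are protonated (+1), the Asp and Glu side chains are deprotonated (−1), and with His taken as neutral all other side chains carry no charge.
Positive (K, R): Arg17, Lys22 → +2.
Negative (D, E): Asp1, Glu3, Glu5, Glu8, Asp16 → −5.
Net charge = (+2) + (−5) = −3.

-3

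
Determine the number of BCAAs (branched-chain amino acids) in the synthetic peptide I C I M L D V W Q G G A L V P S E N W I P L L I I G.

11

V, L, and I make up the branched-chain aliphatic group.
Matching residues: I1, I3, L5, V7, L13, V14, I20, L22, L23, I24, I25.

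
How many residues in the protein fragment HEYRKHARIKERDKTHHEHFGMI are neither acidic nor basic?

8

Acidic: D, E. Basic: K, R, H. All other residues are neither.
Matching residues: Y3, A7, I9, T15, F20, G21, M22, I23.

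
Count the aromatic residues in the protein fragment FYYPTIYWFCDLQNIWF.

8

The aromatic amino acids are Phe (F, benzyl), Trp (W, indole), and Tyr (Y, phenol).
Matching residues: F1, Y2, Y3, Y7, W8, F9, W16, F17.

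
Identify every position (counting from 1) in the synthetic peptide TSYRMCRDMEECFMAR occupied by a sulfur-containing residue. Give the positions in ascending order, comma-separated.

Only Cys (C) and Met (M) have a sulfur atom in the side chain.
Matching residues: M5, C6, M9, C12, M14.

5, 6, 9, 12, 14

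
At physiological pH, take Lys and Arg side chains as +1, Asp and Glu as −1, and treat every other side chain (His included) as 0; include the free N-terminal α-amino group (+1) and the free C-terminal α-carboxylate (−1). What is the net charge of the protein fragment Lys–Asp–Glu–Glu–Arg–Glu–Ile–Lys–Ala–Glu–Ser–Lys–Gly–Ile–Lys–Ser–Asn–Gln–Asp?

Positive (K, R): Lys1, Arg5, Lys8, Lys12, Lys15 → +5.
Negative (D, E): Asp2, Glu3, Glu4, Glu6, Glu10, Asp19 → −6.
The N-terminus (+1) and C-terminus (−1) cancel.
Net charge = (+5) + (−6) = −1.

-1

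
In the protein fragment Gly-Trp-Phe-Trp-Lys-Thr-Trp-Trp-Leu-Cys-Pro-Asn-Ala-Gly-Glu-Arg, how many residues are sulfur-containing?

Only Cys (C) and Met (M) have a sulfur atom in the side chain.
Matching residues: Cys10.

1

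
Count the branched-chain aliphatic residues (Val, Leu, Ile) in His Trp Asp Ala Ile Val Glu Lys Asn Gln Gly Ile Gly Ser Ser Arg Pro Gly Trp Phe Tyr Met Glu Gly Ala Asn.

3

Matching residues: Ile5, Val6, Ile12.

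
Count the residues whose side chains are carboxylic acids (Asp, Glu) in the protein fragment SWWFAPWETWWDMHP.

2

Matching residues: E8, D12.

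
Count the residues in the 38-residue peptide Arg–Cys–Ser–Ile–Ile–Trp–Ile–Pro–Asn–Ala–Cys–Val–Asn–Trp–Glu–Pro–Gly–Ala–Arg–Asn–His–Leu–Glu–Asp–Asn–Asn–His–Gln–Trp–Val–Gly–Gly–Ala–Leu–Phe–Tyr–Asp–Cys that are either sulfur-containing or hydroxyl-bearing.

Sulfur-containing: C, M. Hydroxyl-bearing: S, T, Y.
Sulfur-containing residues here: Cys2, Cys11, Cys38 (3).
Hydroxyl-bearing residues here: Ser3, Tyr36 (2).
The two groups share no amino acid, so total = 3 + 2 = 5.

5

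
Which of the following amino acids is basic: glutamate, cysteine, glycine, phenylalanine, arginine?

arginine

The basic amino acids are Lys (K), Arg (R), and His (H).
Of the listed options, only arginine belongs to this group.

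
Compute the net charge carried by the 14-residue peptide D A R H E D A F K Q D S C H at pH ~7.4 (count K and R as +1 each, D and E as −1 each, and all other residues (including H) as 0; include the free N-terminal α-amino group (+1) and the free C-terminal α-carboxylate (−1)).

Positive (K, R): R3, K9 → +2.
Negative (D, E): D1, E5, D6, D11 → −4.
The N-terminus (+1) and C-terminus (−1) cancel.
Net charge = (+2) + (−4) = −2.

-2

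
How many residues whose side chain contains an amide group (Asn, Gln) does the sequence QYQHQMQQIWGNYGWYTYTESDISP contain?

Matching residues: Q1, Q3, Q5, Q7, Q8, N12.

6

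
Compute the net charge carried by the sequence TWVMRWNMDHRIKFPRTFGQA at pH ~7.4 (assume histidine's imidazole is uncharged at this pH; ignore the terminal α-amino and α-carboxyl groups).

+3

The side chains ionized at physiological pH are Lys/Arg (+1) and Asp/Glu (−1); with His treated as neutral, nothing else contributes.
Positive (K, R): R5, R11, K13, R16 → +4.
Negative (D, E): D9 → −1.
Net charge = (+4) + (−1) = +3.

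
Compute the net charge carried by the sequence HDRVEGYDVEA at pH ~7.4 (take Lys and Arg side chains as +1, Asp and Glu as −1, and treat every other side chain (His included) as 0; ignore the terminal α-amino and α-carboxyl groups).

Positive (K, R): R3 → +1.
Negative (D, E): D2, E5, D8, E10 → −4.
Net charge = (+1) + (−4) = −3.

-3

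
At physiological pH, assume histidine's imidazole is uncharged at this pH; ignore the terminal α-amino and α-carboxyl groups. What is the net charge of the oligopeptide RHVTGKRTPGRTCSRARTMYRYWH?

+7

The side chains ionized at physiological pH are Lys/Arg (+1) and Asp/Glu (−1); with His treated as neutral, nothing else contributes.
Positive (K, R): R1, K6, R7, R11, R15, R17, R21 → +7.
Negative (D, E): none → −0.
Net charge = (+7) + (−0) = +7.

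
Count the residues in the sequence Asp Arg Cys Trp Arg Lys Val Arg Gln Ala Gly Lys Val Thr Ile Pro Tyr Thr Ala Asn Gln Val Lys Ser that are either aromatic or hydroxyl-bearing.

Aromatic: F, W, Y. Hydroxyl-bearing: S, T, Y.
Aromatic residues here: Trp4, Tyr17 (2).
Hydroxyl-bearing residues here: Thr14, Tyr17, Thr18, Ser24 (4).
Y is in both groups, so the 1 Y residue must not be double-counted.
Total = 2 + 4 − 1 = 5.

5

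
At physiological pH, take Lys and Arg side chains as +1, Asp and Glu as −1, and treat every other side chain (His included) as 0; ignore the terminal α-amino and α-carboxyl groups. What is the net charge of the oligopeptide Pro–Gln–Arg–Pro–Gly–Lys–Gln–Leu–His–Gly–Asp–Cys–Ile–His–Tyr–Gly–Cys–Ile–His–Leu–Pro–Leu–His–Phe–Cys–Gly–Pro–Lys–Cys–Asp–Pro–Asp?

0

Positive (K, R): Arg3, Lys6, Lys28 → +3.
Negative (D, E): Asp11, Asp30, Asp32 → −3.
Net charge = (+3) + (−3) = 0.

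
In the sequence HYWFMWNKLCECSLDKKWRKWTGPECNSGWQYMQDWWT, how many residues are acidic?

The acidic residues are Asp (D) and Glu (E), whose side chains end in a carboxylate group.
Matching residues: E11, D15, E25, D35.

4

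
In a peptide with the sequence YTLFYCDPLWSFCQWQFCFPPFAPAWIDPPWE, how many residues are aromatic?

Phenylalanine (F), tryptophan (W), and tyrosine (Y) have aromatic ring side chains.
Matching residues: Y1, F4, Y5, W10, F12, W15, F17, F19, F22, W26, W31.

11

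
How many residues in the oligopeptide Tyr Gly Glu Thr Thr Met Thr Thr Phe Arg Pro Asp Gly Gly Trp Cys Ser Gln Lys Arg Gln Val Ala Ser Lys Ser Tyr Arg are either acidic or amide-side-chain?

Acidic: D, E. Amide-side-chain: N, Q.
Acidic residues here: Glu3, Asp12 (2).
Amide-side-chain residues here: Gln18, Gln21 (2).
The two groups share no amino acid, so total = 2 + 2 = 4.

4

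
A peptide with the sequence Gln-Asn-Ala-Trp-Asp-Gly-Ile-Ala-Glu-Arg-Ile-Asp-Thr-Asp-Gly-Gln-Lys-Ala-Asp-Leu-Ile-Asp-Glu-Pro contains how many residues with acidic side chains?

7

Aspartate (D) and glutamate (E) have carboxylic-acid side chains and are the acidic amino acids.
Matching residues: Asp5, Glu9, Asp12, Asp14, Asp19, Asp22, Glu23.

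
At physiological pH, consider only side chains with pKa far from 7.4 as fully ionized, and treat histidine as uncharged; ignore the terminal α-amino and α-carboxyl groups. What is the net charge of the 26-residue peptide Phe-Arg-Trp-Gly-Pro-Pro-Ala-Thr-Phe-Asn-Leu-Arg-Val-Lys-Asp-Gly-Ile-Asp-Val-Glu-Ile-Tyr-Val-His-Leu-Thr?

0

Near pH 7.4, K and R contribute +1 each, D and E contribute −1 each, and every other side chain (His included, as stated) is uncharged.
Positive (K, R): Arg2, Arg12, Lys14 → +3.
Negative (D, E): Asp15, Asp18, Glu20 → −3.
Net charge = (+3) + (−3) = 0.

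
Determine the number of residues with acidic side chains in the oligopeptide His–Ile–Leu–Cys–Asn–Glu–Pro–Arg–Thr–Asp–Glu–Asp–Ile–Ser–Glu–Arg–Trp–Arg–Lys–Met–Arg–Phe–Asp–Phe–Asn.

6

Aspartate (D) and glutamate (E) have carboxylic-acid side chains and are the acidic amino acids.
Matching residues: Glu6, Asp10, Glu11, Asp12, Glu15, Asp23.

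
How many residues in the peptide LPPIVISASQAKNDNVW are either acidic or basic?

Acidic: D, E. Basic: H, K, R.
Acidic residues here: D14 (1).
Basic residues here: K12 (1).
The two groups share no amino acid, so total = 1 + 1 = 2.

2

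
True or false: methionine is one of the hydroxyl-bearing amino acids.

S, T, and Y are the three residues with a side-chain hydroxyl.
Methionine is not in this group.

False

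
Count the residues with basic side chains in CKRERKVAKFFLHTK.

7

Lysine (K), arginine (R), and histidine (H) have basic, nitrogen-containing side chains.
Matching residues: K2, R3, R5, K6, K9, H13, K15.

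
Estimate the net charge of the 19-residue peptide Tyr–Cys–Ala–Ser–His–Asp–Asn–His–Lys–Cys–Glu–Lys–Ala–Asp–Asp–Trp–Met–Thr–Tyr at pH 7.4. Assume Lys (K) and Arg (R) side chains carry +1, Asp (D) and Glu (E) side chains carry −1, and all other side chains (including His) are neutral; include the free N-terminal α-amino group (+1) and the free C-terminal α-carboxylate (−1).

-2

Positive (K, R): Lys9, Lys12 → +2.
Negative (D, E): Asp6, Glu11, Asp14, Asp15 → −4.
The N-terminus (+1) and C-terminus (−1) cancel.
Net charge = (+2) + (−4) = −2.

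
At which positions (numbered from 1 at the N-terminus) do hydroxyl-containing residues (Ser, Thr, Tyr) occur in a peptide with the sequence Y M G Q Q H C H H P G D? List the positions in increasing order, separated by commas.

1

Matching residues: Y1.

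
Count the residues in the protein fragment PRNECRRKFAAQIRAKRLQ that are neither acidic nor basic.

11

Acidic: D, E. Basic: K, R, H. All other residues are neither.
Matching residues: P1, N3, C5, F9, A10, A11, Q12, I13, A15, L18, Q19.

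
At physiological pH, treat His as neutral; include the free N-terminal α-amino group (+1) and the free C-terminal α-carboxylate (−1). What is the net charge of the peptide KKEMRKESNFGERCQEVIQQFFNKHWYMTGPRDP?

+2

At pH ~7.4 the Lys and Arg side chains are protonated (+1), the Asp and Glu side chains are deprotonated (−1), and with His taken as neutral all other side chains carry no charge.
Positive (K, R): K1, K2, R5, K6, R13, K24, R32 → +7.
Negative (D, E): E3, E7, E12, E16, D33 → −5.
The N-terminus (+1) and C-terminus (−1) cancel.
Net charge = (+7) + (−5) = +2.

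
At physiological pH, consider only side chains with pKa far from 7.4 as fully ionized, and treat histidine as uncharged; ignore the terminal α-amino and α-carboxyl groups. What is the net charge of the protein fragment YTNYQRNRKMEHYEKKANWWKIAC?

+4

Near pH 7.4, K and R contribute +1 each, D and E contribute −1 each, and every other side chain (His included, as stated) is uncharged.
Positive (K, R): R6, R8, K9, K15, K16, K21 → +6.
Negative (D, E): E11, E14 → −2.
Net charge = (+6) + (−2) = +4.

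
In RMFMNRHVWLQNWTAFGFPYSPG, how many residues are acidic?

0

Aspartate (D) and glutamate (E) have carboxylic-acid side chains and are the acidic amino acids.
None of the 23 residues belong to this group.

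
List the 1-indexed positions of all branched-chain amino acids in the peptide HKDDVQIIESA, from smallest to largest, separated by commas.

5, 7, 8

The BCAAs are Val, Leu, and Ile — aliphatic side chains with a branch point.
Matching residues: V5, I7, I8.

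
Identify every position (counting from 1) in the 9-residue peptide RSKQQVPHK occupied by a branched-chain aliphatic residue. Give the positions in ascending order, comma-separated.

6

Valine (V), leucine (L), and isoleucine (I) are the branched-chain amino acids.
Matching residues: V6.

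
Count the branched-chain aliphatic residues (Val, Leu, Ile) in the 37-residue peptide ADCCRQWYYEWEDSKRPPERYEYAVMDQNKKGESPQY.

1

Matching residues: V25.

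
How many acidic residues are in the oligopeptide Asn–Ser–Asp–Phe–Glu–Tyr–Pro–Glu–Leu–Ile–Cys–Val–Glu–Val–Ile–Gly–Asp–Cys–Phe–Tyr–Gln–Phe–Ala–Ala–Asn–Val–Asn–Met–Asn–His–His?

5

The acidic residues are Asp (D) and Glu (E), whose side chains end in a carboxylate group.
Matching residues: Asp3, Glu5, Glu8, Glu13, Asp17.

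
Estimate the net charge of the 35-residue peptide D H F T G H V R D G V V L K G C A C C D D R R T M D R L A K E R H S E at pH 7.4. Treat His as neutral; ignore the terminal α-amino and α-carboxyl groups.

Near pH 7.4, K and R contribute +1 each, D and E contribute −1 each, and every other side chain (His included, as stated) is uncharged.
Positive (K, R): R8, K14, R22, R23, R27, K30, R32 → +7.
Negative (D, E): D1, D9, D20, D21, D26, E31, E35 → −7.
Net charge = (+7) + (−7) = 0.

0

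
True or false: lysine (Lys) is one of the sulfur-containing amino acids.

False

Only Cys (C) and Met (M) have a sulfur atom in the side chain.
Lysine is not in this group.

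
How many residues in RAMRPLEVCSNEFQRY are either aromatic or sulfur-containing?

Aromatic: F, W, Y. Sulfur-containing: C, M.
Aromatic residues here: F13, Y16 (2).
Sulfur-containing residues here: M3, C9 (2).
The two groups share no amino acid, so total = 2 + 2 = 4.

4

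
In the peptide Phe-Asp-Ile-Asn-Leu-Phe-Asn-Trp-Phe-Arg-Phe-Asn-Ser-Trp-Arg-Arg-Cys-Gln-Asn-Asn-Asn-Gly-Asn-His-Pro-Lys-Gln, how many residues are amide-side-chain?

9

Asparagine (N) and glutamine (Q) have uncharged amide side chains.
Matching residues: Asn4, Asn7, Asn12, Gln18, Asn19, Asn20, Asn21, Asn23, Gln27.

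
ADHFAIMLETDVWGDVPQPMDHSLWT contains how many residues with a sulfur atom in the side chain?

Only Cys (C) and Met (M) have a sulfur atom in the side chain.
Matching residues: M7, M20.

2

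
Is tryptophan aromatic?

F, W, and Y each carry an aromatic ring on the side chain.
Tryptophan is in this group.

Yes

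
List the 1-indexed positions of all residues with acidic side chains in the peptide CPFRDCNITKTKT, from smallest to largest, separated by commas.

Aspartate (D) and glutamate (E) have carboxylic-acid side chains and are the acidic amino acids.
Matching residues: D5.

5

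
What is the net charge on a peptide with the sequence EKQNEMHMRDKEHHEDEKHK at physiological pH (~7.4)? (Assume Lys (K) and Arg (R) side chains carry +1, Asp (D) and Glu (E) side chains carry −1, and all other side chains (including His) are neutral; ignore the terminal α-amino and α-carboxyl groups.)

-2

Positive (K, R): K2, R9, K11, K18, K20 → +5.
Negative (D, E): E1, E5, D10, E12, E15, D16, E17 → −7.
Net charge = (+5) + (−7) = −2.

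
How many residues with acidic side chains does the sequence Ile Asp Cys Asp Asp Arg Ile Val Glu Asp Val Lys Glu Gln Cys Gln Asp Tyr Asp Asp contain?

9

Aspartate (D) and glutamate (E) have carboxylic-acid side chains and are the acidic amino acids.
Matching residues: Asp2, Asp4, Asp5, Glu9, Asp10, Glu13, Asp17, Asp19, Asp20.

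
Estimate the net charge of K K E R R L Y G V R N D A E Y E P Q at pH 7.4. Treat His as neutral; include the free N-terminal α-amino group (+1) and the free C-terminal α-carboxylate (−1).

The side chains ionized at physiological pH are Lys/Arg (+1) and Asp/Glu (−1); with His treated as neutral, nothing else contributes.
Positive (K, R): K1, K2, R4, R5, R10 → +5.
Negative (D, E): E3, D12, E14, E16 → −4.
The N-terminus (+1) and C-terminus (−1) cancel.
Net charge = (+5) + (−4) = +1.

+1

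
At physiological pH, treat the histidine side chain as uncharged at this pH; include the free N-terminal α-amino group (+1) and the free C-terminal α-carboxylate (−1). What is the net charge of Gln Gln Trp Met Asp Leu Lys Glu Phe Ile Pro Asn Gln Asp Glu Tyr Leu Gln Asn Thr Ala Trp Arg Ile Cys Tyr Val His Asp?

-3

Near pH 7.4, K and R contribute +1 each, D and E contribute −1 each, and every other side chain (His included, as stated) is uncharged.
Positive (K, R): Lys7, Arg23 → +2.
Negative (D, E): Asp5, Glu8, Asp14, Glu15, Asp29 → −5.
The N-terminus (+1) and C-terminus (−1) cancel.
Net charge = (+2) + (−5) = −3.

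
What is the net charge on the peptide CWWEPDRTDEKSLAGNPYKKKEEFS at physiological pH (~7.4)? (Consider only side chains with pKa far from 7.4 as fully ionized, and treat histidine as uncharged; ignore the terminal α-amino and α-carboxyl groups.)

At pH ~7.4 the Lys and Arg side chains are protonated (+1), the Asp and Glu side chains are deprotonated (−1), and with His taken as neutral all other side chains carry no charge.
Positive (K, R): R7, K11, K19, K20, K21 → +5.
Negative (D, E): E4, D6, D9, E10, E22, E23 → −6.
Net charge = (+5) + (−6) = −1.

-1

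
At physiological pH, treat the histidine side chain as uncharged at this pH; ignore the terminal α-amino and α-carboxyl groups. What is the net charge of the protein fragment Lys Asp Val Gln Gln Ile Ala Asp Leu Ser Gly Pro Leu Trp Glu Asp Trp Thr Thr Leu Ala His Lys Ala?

Near pH 7.4, K and R contribute +1 each, D and E contribute −1 each, and every other side chain (His included, as stated) is uncharged.
Positive (K, R): Lys1, Lys23 → +2.
Negative (D, E): Asp2, Asp8, Glu15, Asp16 → −4.
Net charge = (+2) + (−4) = −2.

-2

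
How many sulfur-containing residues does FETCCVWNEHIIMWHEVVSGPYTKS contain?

3

The sulfur-bearing residues are cysteine (–SH) and methionine (–S–CH₃).
Matching residues: C4, C5, M13.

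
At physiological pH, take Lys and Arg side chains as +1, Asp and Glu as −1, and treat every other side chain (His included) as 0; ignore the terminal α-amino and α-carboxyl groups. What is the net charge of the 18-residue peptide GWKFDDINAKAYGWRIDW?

0

Positive (K, R): K3, K10, R15 → +3.
Negative (D, E): D5, D6, D17 → −3.
Net charge = (+3) + (−3) = 0.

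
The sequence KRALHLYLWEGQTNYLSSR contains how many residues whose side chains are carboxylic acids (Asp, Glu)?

1

Matching residues: E10.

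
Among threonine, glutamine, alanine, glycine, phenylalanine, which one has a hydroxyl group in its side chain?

threonine

The –OH-bearing residues are Ser, Thr (aliphatic alcohols), and Tyr (phenol).
Of the listed options, only threonine belongs to this group.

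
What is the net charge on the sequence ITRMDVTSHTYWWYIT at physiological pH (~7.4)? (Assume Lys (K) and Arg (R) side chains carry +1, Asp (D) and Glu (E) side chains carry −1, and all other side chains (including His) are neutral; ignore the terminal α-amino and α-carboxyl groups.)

0

Positive (K, R): R3 → +1.
Negative (D, E): D5 → −1.
Net charge = (+1) + (−1) = 0.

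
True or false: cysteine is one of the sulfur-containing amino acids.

True

The sulfur-bearing residues are cysteine (–SH) and methionine (–S–CH₃).
Cysteine is in this group.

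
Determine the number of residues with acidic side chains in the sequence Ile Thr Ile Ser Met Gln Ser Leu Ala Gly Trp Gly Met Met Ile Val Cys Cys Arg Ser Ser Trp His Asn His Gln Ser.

0

Aspartate (D) and glutamate (E) have carboxylic-acid side chains and are the acidic amino acids.
None of the 27 residues belong to this group.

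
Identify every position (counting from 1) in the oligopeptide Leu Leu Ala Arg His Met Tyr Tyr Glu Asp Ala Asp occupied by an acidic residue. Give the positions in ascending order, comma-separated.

Only D (aspartate) and E (glutamate) carry a side-chain carboxylic acid.
Matching residues: Glu9, Asp10, Asp12.

9, 10, 12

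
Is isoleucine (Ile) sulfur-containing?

Only Cys (C) and Met (M) have a sulfur atom in the side chain.
Isoleucine is not in this group.

No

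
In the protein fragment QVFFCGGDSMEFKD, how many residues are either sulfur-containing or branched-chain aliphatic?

Sulfur-containing: C, M. Branched-chain aliphatic: I, L, V.
Sulfur-containing residues here: C5, M10 (2).
Branched-chain aliphatic residues here: V2 (1).
The two groups share no amino acid, so total = 2 + 1 = 3.

3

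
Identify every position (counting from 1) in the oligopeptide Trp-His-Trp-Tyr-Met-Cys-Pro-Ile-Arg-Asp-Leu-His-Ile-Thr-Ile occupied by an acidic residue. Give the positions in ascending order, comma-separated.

10

Aspartate (D) and glutamate (E) have carboxylic-acid side chains and are the acidic amino acids.
Matching residues: Asp10.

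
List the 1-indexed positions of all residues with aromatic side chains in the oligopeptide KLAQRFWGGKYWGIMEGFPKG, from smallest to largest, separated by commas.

Phenylalanine (F), tryptophan (W), and tyrosine (Y) have aromatic ring side chains.
Matching residues: F6, W7, Y11, W12, F18.

6, 7, 11, 12, 18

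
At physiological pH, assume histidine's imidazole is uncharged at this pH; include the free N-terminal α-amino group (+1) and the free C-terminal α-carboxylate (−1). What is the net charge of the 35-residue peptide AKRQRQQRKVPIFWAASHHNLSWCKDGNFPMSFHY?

+5

The side chains ionized at physiological pH are Lys/Arg (+1) and Asp/Glu (−1); with His treated as neutral, nothing else contributes.
Positive (K, R): K2, R3, R5, R8, K9, K25 → +6.
Negative (D, E): D26 → −1.
The N-terminus (+1) and C-terminus (−1) cancel.
Net charge = (+6) + (−1) = +5.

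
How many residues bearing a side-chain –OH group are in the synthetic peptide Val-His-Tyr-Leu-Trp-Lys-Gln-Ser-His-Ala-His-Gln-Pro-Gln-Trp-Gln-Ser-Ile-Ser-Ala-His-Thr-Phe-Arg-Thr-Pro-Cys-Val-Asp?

Serine (S), threonine (T), and tyrosine (Y) each carry a hydroxyl group on the side chain.
Matching residues: Tyr3, Ser8, Ser17, Ser19, Thr22, Thr25.

6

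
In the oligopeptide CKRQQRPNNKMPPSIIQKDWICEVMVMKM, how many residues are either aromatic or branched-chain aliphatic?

Aromatic: F, W, Y. Branched-chain aliphatic: I, L, V.
Aromatic residues here: W20 (1).
Branched-chain aliphatic residues here: I15, I16, I21, V24, V26 (5).
The two groups share no amino acid, so total = 1 + 5 = 6.

6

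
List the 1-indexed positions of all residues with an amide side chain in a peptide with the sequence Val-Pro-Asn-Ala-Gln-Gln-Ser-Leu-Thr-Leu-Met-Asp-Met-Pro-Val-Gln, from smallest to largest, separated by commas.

Asparagine (N) and glutamine (Q) have uncharged amide side chains.
Matching residues: Asn3, Gln5, Gln6, Gln16.

3, 5, 6, 16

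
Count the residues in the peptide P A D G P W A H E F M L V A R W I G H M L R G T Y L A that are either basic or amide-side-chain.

Basic: H, K, R. Amide-side-chain: N, Q.
Basic residues here: H8, R15, H19, R22 (4).
Amide-side-chain residues here: none (0).
The two groups share no amino acid, so total = 4 + 0 = 4.

4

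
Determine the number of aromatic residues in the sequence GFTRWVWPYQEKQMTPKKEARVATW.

5

F, W, and Y each carry an aromatic ring on the side chain.
Matching residues: F2, W5, W7, Y9, W25.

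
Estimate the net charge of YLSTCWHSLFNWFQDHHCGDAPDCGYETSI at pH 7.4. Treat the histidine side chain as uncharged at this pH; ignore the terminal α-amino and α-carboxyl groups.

At pH ~7.4 the Lys and Arg side chains are protonated (+1), the Asp and Glu side chains are deprotonated (−1), and with His taken as neutral all other side chains carry no charge.
Positive (K, R): none → +0.
Negative (D, E): D15, D20, D23, E27 → −4.
Net charge = (+0) + (−4) = −4.

-4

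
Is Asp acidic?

Aspartate (D) and glutamate (E) have carboxylic-acid side chains and are the acidic amino acids.
Aspartate is in this group.

Yes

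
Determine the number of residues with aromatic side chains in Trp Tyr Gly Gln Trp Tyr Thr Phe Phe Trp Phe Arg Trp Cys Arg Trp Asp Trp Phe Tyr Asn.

F, W, and Y each carry an aromatic ring on the side chain.
Matching residues: Trp1, Tyr2, Trp5, Tyr6, Phe8, Phe9, Trp10, Phe11, Trp13, Trp16, Trp18, Phe19, Tyr20.

13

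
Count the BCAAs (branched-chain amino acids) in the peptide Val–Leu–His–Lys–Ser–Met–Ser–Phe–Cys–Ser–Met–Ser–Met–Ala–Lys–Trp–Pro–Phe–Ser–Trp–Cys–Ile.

The BCAAs are Val, Leu, and Ile — aliphatic side chains with a branch point.
Matching residues: Val1, Leu2, Ile22.

3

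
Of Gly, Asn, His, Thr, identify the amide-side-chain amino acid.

Asn

Asparagine (N) and glutamine (Q) have uncharged amide side chains.
Of the listed options, only Asn belongs to this group.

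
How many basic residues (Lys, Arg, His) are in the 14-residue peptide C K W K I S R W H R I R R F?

7

Matching residues: K2, K4, R7, H9, R10, R12, R13.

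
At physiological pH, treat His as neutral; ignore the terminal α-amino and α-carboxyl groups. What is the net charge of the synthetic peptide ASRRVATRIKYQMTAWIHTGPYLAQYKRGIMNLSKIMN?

At pH ~7.4 the Lys and Arg side chains are protonated (+1), the Asp and Glu side chains are deprotonated (−1), and with His taken as neutral all other side chains carry no charge.
Positive (K, R): R3, R4, R8, K10, K27, R28, K35 → +7.
Negative (D, E): none → −0.
Net charge = (+7) + (−0) = +7.

+7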